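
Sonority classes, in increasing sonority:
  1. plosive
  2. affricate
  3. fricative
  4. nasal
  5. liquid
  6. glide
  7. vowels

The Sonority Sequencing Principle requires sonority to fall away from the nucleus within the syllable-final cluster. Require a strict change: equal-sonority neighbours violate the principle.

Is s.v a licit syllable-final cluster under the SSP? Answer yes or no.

/s/: fricative = 3.
/v/: fricative = 3.
The profile is 3-3. Between /s/ (3) and /v/ (3) sonority does not fall, so the cluster violates the SSP.

no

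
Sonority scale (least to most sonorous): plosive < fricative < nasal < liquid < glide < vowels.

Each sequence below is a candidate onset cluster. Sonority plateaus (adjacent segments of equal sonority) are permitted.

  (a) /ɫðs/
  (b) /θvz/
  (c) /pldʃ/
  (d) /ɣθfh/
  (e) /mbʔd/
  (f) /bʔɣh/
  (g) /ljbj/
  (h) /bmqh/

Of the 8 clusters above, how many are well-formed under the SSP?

(a) 4-2-2 → violates
(b) 2-2-2 → obeys
(c) 1-4-1-2 → violates
(d) 2-2-2-2 → obeys
(e) 3-1-1-1 → violates
(f) 1-1-2-2 → obeys
(g) 4-5-1-5 → violates
(h) 1-3-1-2 → violates

3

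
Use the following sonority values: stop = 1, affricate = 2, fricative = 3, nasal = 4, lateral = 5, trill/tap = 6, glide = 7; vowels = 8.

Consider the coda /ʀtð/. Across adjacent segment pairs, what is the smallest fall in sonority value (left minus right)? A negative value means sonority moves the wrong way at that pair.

/ʀ/ — trill/tap, sonority 6.
/t/ — stop, sonority 1.
/ð/ — fricative, sonority 3.
/ʀ/→/t/: change +5.
/t/→/ð/: change -2.
Minimum = -2.

-2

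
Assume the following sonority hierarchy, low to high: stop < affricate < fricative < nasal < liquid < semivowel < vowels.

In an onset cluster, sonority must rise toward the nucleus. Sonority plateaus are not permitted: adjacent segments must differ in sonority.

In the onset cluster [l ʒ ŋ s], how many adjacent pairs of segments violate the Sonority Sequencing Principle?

2

/l/: liquid = 5.
/ʒ/: fricative = 3.
/ŋ/: nasal = 4.
/s/: fricative = 3.
/l/→/ʒ/: 5→3 (does not rise) — violation.
/ʒ/→/ŋ/: 3→4 (rises) — ok.
/ŋ/→/s/: 4→3 (does not rise) — violation.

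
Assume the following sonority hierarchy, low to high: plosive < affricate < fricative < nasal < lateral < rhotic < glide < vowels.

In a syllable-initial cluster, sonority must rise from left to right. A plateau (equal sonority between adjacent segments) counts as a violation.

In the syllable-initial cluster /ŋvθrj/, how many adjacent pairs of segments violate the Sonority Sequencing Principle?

2

/ŋ/ is a nasal (sonority 4).
/v/ is a fricative (sonority 3).
/θ/ is a fricative (sonority 3).
/r/ is a rhotic (sonority 6).
/j/ is a glide (sonority 7).
/ŋ/→/v/: 4→3 (does not rise) — violation.
/v/→/θ/: 3→3 (plateau) — violation.
/θ/→/r/: 3→6 (rises) — ok.
/r/→/j/: 6→7 (rises) — ok.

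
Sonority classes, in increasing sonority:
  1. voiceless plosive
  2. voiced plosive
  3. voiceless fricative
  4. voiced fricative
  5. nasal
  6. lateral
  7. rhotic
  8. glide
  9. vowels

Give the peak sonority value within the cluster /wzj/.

8

/w/ is a glide (sonority 8).
/z/ is a voiced fricative (sonority 4).
/j/ is a glide (sonority 8).
The maximum is 8.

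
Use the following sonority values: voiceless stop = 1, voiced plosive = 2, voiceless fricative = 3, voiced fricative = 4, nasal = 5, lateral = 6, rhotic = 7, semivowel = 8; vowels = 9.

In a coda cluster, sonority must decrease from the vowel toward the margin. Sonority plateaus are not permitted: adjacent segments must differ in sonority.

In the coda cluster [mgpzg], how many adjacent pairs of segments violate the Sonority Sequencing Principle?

1

/m/: nasal = 5.
/g/: voiced plosive = 2.
/p/: voiceless stop = 1.
/z/: voiced fricative = 4.
/g/: voiced plosive = 2.
/m/→/g/: 5→2 (falls) — ok.
/g/→/p/: 2→1 (falls) — ok.
/p/→/z/: 1→4 (does not fall) — violation.
/z/→/g/: 4→2 (falls) — ok.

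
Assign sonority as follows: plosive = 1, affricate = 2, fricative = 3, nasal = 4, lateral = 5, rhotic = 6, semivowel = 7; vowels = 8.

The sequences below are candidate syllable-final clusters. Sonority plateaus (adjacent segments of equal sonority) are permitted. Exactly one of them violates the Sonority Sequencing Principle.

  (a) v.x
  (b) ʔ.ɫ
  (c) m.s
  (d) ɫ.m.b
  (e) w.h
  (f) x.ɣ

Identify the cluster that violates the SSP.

b

(a) v.x: profile 3-3 — obeys.
(b) ʔ.ɫ: profile 1-5 — violates.
(c) m.s: profile 4-3 — obeys.
(d) ɫ.m.b: profile 5-4-1 — obeys.
(e) w.h: profile 7-3 — obeys.
(f) x.ɣ: profile 3-3 — obeys.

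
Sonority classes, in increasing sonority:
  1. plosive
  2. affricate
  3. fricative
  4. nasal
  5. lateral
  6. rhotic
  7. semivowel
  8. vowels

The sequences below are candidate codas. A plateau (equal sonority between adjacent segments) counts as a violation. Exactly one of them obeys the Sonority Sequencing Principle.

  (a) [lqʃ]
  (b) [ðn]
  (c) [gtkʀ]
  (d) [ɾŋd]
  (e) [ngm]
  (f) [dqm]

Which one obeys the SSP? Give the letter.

(a) 5-1-3 → violates
(b) 3-4 → violates
(c) 1-1-1-6 → violates
(d) 6-4-1 → obeys
(e) 4-1-4 → violates
(f) 1-1-4 → violates

d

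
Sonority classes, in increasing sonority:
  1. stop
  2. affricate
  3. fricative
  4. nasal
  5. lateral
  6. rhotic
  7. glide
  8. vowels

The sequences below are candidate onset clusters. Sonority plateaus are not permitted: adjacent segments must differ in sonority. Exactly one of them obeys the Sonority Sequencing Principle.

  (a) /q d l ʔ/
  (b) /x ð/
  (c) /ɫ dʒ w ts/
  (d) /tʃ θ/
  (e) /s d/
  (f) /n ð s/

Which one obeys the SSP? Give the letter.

(a) sonority 1-1-5-1: ill-formed.
(b) sonority 3-3: ill-formed.
(c) sonority 5-2-7-2: ill-formed.
(d) sonority 2-3: well-formed.
(e) sonority 3-1: ill-formed.
(f) sonority 4-3-3: ill-formed.

d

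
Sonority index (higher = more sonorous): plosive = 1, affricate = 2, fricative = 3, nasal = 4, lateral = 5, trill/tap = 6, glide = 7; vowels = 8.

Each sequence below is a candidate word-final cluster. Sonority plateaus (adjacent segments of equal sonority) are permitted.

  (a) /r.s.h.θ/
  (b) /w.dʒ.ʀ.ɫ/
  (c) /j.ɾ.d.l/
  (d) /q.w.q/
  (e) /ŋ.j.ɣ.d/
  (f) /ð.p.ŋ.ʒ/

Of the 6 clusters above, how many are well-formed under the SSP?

(a) /r.s.h.θ/: profile 6-3-3-3 — obeys.
(b) /w.dʒ.ʀ.ɫ/: profile 7-2-6-5 — violates.
(c) /j.ɾ.d.l/: profile 7-6-1-5 — violates.
(d) /q.w.q/: profile 1-7-1 — violates.
(e) /ŋ.j.ɣ.d/: profile 4-7-3-1 — violates.
(f) /ð.p.ŋ.ʒ/: profile 3-1-4-3 — violates.

1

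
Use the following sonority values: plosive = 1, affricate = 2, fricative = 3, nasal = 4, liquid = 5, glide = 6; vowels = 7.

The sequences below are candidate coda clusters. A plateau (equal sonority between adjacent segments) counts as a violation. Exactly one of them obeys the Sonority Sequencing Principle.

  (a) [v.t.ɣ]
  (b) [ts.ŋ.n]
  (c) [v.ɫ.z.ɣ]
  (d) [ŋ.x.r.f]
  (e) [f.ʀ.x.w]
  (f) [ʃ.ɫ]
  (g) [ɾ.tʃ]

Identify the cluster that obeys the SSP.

g

(a) 3-1-3 → violates
(b) 2-4-4 → violates
(c) 3-5-3-3 → violates
(d) 4-3-5-3 → violates
(e) 3-5-3-6 → violates
(f) 3-5 → violates
(g) 5-2 → obeys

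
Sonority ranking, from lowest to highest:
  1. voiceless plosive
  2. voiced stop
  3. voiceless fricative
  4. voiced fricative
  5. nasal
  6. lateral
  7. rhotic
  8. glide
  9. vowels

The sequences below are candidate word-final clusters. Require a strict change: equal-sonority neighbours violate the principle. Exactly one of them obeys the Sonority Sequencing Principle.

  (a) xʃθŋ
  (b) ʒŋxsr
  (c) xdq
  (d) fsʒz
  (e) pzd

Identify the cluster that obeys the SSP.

(a) sonority 3-3-3-5: ill-formed.
(b) sonority 4-5-3-3-7: ill-formed.
(c) sonority 3-2-1: well-formed.
(d) sonority 3-3-4-4: ill-formed.
(e) sonority 1-4-2: ill-formed.

c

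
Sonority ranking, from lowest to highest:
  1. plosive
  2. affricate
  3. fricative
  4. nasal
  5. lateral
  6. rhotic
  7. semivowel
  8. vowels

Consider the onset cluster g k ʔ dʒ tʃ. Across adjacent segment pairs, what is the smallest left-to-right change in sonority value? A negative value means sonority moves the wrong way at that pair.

0

/g/ — plosive, sonority 1.
/k/ — plosive, sonority 1.
/ʔ/ — plosive, sonority 1.
/dʒ/ — affricate, sonority 2.
/tʃ/ — affricate, sonority 2.
/g/→/k/: change +0.
/k/→/ʔ/: change +0.
/ʔ/→/dʒ/: change +1.
/dʒ/→/tʃ/: change +0.
Minimum = 0.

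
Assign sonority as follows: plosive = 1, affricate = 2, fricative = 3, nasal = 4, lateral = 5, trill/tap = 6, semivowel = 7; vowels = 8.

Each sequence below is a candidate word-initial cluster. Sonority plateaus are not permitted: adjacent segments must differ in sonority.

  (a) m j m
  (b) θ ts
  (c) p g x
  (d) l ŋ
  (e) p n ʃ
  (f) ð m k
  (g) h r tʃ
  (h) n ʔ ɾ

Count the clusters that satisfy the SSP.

(a) m j m: profile 4-7-4 — violates.
(b) θ ts: profile 3-2 — violates.
(c) p g x: profile 1-1-3 — violates.
(d) l ŋ: profile 5-4 — violates.
(e) p n ʃ: profile 1-4-3 — violates.
(f) ð m k: profile 3-4-1 — violates.
(g) h r tʃ: profile 3-6-2 — violates.
(h) n ʔ ɾ: profile 4-1-6 — violates.

0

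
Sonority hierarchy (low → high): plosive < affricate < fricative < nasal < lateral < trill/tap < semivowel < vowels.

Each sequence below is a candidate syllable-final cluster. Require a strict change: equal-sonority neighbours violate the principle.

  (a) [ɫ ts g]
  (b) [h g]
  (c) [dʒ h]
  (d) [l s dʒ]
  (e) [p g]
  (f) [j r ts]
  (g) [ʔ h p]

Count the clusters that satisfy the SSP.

4

(a) 5-2-1 → obeys
(b) 3-1 → obeys
(c) 2-3 → violates
(d) 5-3-2 → obeys
(e) 1-1 → violates
(f) 7-6-2 → obeys
(g) 1-3-1 → violates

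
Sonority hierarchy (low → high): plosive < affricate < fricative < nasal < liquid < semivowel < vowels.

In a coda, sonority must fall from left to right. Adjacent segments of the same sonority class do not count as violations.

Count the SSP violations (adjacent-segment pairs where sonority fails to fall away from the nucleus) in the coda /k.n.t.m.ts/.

2

/k/ is a plosive (sonority 1).
/n/ is a nasal (sonority 4).
/t/ is a plosive (sonority 1).
/m/ is a nasal (sonority 4).
/ts/ is an affricate (sonority 2).
/k/→/n/: 1→4 (does not fall) — violation.
/n/→/t/: 4→1 (falls) — ok.
/t/→/m/: 1→4 (does not fall) — violation.
/m/→/ts/: 4→2 (falls) — ok.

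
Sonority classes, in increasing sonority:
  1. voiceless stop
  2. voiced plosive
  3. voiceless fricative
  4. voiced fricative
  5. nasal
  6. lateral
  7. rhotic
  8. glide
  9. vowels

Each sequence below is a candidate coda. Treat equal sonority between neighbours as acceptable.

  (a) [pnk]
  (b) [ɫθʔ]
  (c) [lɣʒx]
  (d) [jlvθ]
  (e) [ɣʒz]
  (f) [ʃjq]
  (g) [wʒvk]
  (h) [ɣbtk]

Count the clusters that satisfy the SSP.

(a) sonority 1-5-1: ill-formed.
(b) sonority 6-3-1: well-formed.
(c) sonority 6-4-4-3: well-formed.
(d) sonority 8-6-4-3: well-formed.
(e) sonority 4-4-4: well-formed.
(f) sonority 3-8-1: ill-formed.
(g) sonority 8-4-4-1: well-formed.
(h) sonority 4-2-1-1: well-formed.

6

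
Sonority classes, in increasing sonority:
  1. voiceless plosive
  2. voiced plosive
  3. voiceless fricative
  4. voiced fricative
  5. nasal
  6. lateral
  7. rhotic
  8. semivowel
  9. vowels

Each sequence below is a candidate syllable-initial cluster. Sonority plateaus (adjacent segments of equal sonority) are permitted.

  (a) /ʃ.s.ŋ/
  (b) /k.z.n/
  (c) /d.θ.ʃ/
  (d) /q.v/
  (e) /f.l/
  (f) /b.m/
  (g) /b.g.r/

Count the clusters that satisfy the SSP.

7

(a) /ʃ.s.ŋ/: profile 3-3-5 — obeys.
(b) /k.z.n/: profile 1-4-5 — obeys.
(c) /d.θ.ʃ/: profile 2-3-3 — obeys.
(d) /q.v/: profile 1-4 — obeys.
(e) /f.l/: profile 3-6 — obeys.
(f) /b.m/: profile 2-5 — obeys.
(g) /b.g.r/: profile 2-2-7 — obeys.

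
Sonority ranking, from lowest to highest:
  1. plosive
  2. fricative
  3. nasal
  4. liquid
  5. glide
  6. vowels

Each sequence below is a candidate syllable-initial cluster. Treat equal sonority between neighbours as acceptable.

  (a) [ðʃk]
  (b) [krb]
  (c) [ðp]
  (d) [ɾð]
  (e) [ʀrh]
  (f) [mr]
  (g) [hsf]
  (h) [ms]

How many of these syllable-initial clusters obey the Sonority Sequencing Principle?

2

(a) [ðʃk]: profile 2-2-1 — violates.
(b) [krb]: profile 1-4-1 — violates.
(c) [ðp]: profile 2-1 — violates.
(d) [ɾð]: profile 4-2 — violates.
(e) [ʀrh]: profile 4-4-2 — violates.
(f) [mr]: profile 3-4 — obeys.
(g) [hsf]: profile 2-2-2 — obeys.
(h) [ms]: profile 3-2 — violates.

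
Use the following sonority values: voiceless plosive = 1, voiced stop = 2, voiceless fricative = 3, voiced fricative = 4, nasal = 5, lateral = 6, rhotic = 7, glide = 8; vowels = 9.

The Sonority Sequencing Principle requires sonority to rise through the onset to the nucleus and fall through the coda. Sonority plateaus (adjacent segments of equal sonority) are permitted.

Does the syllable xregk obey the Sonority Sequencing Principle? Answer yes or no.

yes

Onset: /x/ is a voiceless fricative (sonority 3), /r/ is a rhotic (sonority 7); then the nucleus /e/ (sonority 9).
Onset profile 3-7-9 — rises to the nucleus.
Coda: /g/ is a voiced stop (sonority 2), /k/ is a voiceless plosive (sonority 1).
Coda profile 9-2-1 — falls from the nucleus.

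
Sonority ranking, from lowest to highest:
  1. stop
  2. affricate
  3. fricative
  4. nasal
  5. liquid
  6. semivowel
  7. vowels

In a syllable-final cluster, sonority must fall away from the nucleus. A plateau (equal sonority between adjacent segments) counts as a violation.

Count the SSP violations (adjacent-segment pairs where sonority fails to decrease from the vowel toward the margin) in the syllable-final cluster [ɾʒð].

1

/ɾ/: liquid = 5.
/ʒ/: fricative = 3.
/ð/: fricative = 3.
/ɾ/→/ʒ/: 5→3 (falls) — ok.
/ʒ/→/ð/: 3→3 (plateau) — violation.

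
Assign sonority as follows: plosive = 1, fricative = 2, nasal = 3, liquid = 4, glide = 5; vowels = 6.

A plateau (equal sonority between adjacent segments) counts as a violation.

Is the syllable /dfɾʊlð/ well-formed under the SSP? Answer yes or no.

Onset: /d/ is a plosive (sonority 1), /f/ is a fricative (sonority 2), /ɾ/ is a liquid (sonority 4); then the nucleus /ʊ/ (sonority 6).
Onset profile 1-2-4-6 — rises to the nucleus.
Coda: /l/ is a liquid (sonority 4), /ð/ is a fricative (sonority 2).
Coda profile 6-4-2 — falls from the nucleus.

yes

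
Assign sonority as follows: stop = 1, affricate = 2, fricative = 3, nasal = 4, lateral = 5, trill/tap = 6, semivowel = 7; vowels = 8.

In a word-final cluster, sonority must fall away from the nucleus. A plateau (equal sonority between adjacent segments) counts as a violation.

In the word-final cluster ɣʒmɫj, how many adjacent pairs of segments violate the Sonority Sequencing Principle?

/ɣ/: fricative = 3.
/ʒ/: fricative = 3.
/m/: nasal = 4.
/ɫ/: lateral = 5.
/j/: semivowel = 7.
/ɣ/→/ʒ/: 3→3 (plateau) — violation.
/ʒ/→/m/: 3→4 (does not fall) — violation.
/m/→/ɫ/: 4→5 (does not fall) — violation.
/ɫ/→/j/: 5→7 (does not fall) — violation.

4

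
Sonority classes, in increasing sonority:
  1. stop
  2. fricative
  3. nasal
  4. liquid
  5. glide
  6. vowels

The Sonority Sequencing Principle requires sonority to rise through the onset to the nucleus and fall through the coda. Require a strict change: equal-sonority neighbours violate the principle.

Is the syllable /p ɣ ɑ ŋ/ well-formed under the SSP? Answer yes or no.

Onset: /p/ is a stop (sonority 1), /ɣ/ is a fricative (sonority 2); then the nucleus /ɑ/ (sonority 6).
Onset profile 1-2-6 — rises to the nucleus.
Coda: /ŋ/ is a nasal (sonority 3).
Coda profile 6-3 — falls from the nucleus.

yes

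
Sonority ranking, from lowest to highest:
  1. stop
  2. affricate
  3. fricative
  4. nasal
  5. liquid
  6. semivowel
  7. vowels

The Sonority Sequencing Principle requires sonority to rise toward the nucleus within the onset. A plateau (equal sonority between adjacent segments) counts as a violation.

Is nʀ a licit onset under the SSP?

yes

/n/ is a nasal (sonority 4).
/ʀ/ is a liquid (sonority 5).
The profile 4-5 strictly rises, so the onset satisfies the SSP.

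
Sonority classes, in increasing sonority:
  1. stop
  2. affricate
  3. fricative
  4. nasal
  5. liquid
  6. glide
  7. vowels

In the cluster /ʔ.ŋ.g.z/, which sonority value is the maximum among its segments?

4

/ʔ/ is a stop (sonority 1).
/ŋ/ is a nasal (sonority 4).
/g/ is a stop (sonority 1).
/z/ is a fricative (sonority 3).
The maximum is 4.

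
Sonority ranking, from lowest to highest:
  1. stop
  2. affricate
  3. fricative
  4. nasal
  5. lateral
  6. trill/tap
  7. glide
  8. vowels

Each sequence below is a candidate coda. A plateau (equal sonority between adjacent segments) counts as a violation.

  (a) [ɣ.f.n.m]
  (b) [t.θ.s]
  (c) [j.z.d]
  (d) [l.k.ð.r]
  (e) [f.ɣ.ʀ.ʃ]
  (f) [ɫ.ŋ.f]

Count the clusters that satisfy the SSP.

(a) [ɣ.f.n.m]: profile 3-3-4-4 — violates.
(b) [t.θ.s]: profile 1-3-3 — violates.
(c) [j.z.d]: profile 7-3-1 — obeys.
(d) [l.k.ð.r]: profile 5-1-3-6 — violates.
(e) [f.ɣ.ʀ.ʃ]: profile 3-3-6-3 — violates.
(f) [ɫ.ŋ.f]: profile 5-4-3 — obeys.

2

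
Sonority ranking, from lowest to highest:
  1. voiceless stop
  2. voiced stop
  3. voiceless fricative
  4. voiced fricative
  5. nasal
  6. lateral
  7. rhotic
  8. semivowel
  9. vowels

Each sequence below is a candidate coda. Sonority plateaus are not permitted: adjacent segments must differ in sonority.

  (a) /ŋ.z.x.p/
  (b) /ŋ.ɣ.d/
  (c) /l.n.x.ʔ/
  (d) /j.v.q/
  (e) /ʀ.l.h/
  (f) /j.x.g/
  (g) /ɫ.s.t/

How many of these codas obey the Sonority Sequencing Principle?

7

(a) sonority 5-4-3-1: well-formed.
(b) sonority 5-4-2: well-formed.
(c) sonority 6-5-3-1: well-formed.
(d) sonority 8-4-1: well-formed.
(e) sonority 7-6-3: well-formed.
(f) sonority 8-3-2: well-formed.
(g) sonority 6-3-1: well-formed.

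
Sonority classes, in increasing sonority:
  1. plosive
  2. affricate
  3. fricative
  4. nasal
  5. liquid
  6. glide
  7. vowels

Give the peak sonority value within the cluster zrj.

/z/ — fricative, sonority 3.
/r/ — liquid, sonority 5.
/j/ — glide, sonority 6.
The maximum is 6.

6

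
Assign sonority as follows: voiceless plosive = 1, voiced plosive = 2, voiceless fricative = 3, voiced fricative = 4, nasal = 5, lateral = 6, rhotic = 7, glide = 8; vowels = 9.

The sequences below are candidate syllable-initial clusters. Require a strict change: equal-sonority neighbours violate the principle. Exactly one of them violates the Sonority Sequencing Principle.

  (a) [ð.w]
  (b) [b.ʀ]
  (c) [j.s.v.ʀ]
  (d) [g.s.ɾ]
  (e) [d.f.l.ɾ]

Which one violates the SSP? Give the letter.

(a) [ð.w]: profile 4-8 — obeys.
(b) [b.ʀ]: profile 2-7 — obeys.
(c) [j.s.v.ʀ]: profile 8-3-4-7 — violates.
(d) [g.s.ɾ]: profile 2-3-7 — obeys.
(e) [d.f.l.ɾ]: profile 2-3-6-7 — obeys.

c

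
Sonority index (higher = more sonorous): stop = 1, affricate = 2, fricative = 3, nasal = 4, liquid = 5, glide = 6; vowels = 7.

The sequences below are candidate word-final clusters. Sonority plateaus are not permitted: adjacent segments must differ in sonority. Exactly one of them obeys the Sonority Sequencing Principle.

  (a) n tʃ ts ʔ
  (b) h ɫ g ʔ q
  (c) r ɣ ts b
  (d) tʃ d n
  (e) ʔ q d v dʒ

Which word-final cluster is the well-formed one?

(a) sonority 4-2-2-1: ill-formed.
(b) sonority 3-5-1-1-1: ill-formed.
(c) sonority 5-3-2-1: well-formed.
(d) sonority 2-1-4: ill-formed.
(e) sonority 1-1-1-3-2: ill-formed.

c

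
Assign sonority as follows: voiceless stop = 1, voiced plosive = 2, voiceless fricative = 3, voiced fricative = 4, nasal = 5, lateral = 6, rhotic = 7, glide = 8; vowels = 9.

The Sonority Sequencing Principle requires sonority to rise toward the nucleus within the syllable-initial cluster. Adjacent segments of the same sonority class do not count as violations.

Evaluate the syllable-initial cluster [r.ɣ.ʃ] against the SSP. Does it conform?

/r/ is a rhotic (sonority 7).
/ɣ/ is a voiced fricative (sonority 4).
/ʃ/ is a voiceless fricative (sonority 3).
The profile is 7-4-3. Between /r/ (7) and /ɣ/ (4) sonority does not rise, so the cluster violates the SSP.

no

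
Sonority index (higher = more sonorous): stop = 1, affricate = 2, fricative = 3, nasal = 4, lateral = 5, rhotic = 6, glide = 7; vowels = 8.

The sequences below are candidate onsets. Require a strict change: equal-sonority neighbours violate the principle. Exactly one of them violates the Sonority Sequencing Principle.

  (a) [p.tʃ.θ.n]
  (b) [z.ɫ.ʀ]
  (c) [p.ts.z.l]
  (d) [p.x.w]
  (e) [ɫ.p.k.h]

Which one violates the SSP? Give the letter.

e

(a) 1-2-3-4 → obeys
(b) 3-5-6 → obeys
(c) 1-2-3-5 → obeys
(d) 1-3-7 → obeys
(e) 5-1-1-3 → violates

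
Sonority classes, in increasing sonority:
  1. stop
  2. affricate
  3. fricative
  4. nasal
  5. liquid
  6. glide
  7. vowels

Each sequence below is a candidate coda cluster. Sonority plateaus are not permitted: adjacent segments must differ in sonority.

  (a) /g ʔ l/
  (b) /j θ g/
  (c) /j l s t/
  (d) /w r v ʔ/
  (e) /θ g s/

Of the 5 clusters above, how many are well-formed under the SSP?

3

(a) sonority 1-1-5: ill-formed.
(b) sonority 6-3-1: well-formed.
(c) sonority 6-5-3-1: well-formed.
(d) sonority 6-5-3-1: well-formed.
(e) sonority 3-1-3: ill-formed.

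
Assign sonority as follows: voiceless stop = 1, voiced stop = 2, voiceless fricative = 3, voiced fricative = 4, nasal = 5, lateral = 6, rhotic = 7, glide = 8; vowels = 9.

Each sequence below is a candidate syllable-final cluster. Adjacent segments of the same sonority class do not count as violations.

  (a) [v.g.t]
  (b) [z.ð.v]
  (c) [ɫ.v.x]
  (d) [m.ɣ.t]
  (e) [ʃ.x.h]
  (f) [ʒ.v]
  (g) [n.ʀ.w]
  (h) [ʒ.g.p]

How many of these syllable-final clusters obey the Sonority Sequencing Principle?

7

(a) [v.g.t]: profile 4-2-1 — obeys.
(b) [z.ð.v]: profile 4-4-4 — obeys.
(c) [ɫ.v.x]: profile 6-4-3 — obeys.
(d) [m.ɣ.t]: profile 5-4-1 — obeys.
(e) [ʃ.x.h]: profile 3-3-3 — obeys.
(f) [ʒ.v]: profile 4-4 — obeys.
(g) [n.ʀ.w]: profile 5-7-8 — violates.
(h) [ʒ.g.p]: profile 4-2-1 — obeys.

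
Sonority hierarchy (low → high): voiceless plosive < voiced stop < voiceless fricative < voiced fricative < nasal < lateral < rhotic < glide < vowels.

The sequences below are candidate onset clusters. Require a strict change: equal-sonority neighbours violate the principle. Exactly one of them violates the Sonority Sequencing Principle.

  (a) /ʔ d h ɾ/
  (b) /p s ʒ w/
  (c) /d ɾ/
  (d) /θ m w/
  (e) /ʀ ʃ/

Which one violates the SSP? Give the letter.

e

(a) sonority 1-2-3-7: well-formed.
(b) sonority 1-3-4-8: well-formed.
(c) sonority 2-7: well-formed.
(d) sonority 3-5-8: well-formed.
(e) sonority 7-3: ill-formed.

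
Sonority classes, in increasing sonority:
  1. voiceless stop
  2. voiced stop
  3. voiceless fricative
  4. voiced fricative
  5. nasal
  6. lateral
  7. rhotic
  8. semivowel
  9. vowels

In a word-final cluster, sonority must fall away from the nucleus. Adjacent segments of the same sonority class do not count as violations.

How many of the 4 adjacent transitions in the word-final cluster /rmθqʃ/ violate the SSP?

/r/ is a rhotic (sonority 7).
/m/ is a nasal (sonority 5).
/θ/ is a voiceless fricative (sonority 3).
/q/ is a voiceless stop (sonority 1).
/ʃ/ is a voiceless fricative (sonority 3).
/r/→/m/: 7→5 (falls) — ok.
/m/→/θ/: 5→3 (falls) — ok.
/θ/→/q/: 3→1 (falls) — ok.
/q/→/ʃ/: 1→3 (does not fall) — violation.

1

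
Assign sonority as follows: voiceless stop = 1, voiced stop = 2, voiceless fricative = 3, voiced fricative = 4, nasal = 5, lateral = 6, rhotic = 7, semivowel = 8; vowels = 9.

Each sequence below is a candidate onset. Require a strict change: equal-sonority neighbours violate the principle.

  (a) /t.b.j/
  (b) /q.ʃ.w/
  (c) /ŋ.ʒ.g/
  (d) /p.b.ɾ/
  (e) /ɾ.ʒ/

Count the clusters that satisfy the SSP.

3

(a) /t.b.j/: profile 1-2-8 — obeys.
(b) /q.ʃ.w/: profile 1-3-8 — obeys.
(c) /ŋ.ʒ.g/: profile 5-4-2 — violates.
(d) /p.b.ɾ/: profile 1-2-7 — obeys.
(e) /ɾ.ʒ/: profile 7-4 — violates.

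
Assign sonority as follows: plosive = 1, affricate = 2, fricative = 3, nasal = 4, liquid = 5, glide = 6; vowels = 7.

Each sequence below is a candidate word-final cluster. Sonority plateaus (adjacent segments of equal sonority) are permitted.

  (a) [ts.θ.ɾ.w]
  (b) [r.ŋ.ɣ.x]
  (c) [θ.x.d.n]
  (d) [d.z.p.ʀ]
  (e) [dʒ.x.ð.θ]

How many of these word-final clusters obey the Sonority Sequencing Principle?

1

(a) sonority 2-3-5-6: ill-formed.
(b) sonority 5-4-3-3: well-formed.
(c) sonority 3-3-1-4: ill-formed.
(d) sonority 1-3-1-5: ill-formed.
(e) sonority 2-3-3-3: ill-formed.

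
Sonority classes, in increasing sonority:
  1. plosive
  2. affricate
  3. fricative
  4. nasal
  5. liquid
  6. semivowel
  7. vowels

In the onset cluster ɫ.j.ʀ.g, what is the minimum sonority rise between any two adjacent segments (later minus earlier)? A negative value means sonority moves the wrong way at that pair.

/ɫ/ — liquid, sonority 5.
/j/ — semivowel, sonority 6.
/ʀ/ — liquid, sonority 5.
/g/ — plosive, sonority 1.
/ɫ/→/j/: change +1.
/j/→/ʀ/: change -1.
/ʀ/→/g/: change -4.
Minimum = -4.

-4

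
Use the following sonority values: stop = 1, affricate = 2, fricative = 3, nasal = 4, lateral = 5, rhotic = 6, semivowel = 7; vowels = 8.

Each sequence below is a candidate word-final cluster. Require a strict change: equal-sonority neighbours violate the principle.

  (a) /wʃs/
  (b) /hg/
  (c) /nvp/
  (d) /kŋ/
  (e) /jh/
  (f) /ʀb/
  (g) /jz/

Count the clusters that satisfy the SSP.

(a) /wʃs/: profile 7-3-3 — violates.
(b) /hg/: profile 3-1 — obeys.
(c) /nvp/: profile 4-3-1 — obeys.
(d) /kŋ/: profile 1-4 — violates.
(e) /jh/: profile 7-3 — obeys.
(f) /ʀb/: profile 6-1 — obeys.
(g) /jz/: profile 7-3 — obeys.

5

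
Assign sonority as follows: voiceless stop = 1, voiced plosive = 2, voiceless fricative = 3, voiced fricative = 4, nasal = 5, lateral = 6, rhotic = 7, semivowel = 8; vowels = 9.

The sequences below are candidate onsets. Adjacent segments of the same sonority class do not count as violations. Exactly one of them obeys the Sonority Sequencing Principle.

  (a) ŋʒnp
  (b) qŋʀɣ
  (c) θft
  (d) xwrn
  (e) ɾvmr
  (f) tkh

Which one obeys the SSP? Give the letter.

(a) sonority 5-4-5-1: ill-formed.
(b) sonority 1-5-7-4: ill-formed.
(c) sonority 3-3-1: ill-formed.
(d) sonority 3-8-7-5: ill-formed.
(e) sonority 7-4-5-7: ill-formed.
(f) sonority 1-1-3: well-formed.

f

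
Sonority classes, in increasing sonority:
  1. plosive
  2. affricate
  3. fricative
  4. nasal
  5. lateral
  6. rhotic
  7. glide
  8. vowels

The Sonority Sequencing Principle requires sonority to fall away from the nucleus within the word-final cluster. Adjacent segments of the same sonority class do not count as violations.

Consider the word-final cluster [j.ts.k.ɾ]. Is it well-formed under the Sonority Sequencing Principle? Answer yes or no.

no

/j/ is a glide (sonority 7).
/ts/ is an affricate (sonority 2).
/k/ is a plosive (sonority 1).
/ɾ/ is a rhotic (sonority 6).
The profile is 7-2-1-6. Between /k/ (1) and /ɾ/ (6) sonority does not fall, so the cluster violates the SSP.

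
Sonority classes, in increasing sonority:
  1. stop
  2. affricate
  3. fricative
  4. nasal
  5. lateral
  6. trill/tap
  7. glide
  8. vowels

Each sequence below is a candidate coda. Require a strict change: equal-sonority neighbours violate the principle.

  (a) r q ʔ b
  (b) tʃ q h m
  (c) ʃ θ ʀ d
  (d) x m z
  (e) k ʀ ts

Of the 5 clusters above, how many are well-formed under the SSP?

(a) r q ʔ b: profile 6-1-1-1 — violates.
(b) tʃ q h m: profile 2-1-3-4 — violates.
(c) ʃ θ ʀ d: profile 3-3-6-1 — violates.
(d) x m z: profile 3-4-3 — violates.
(e) k ʀ ts: profile 1-6-2 — violates.

0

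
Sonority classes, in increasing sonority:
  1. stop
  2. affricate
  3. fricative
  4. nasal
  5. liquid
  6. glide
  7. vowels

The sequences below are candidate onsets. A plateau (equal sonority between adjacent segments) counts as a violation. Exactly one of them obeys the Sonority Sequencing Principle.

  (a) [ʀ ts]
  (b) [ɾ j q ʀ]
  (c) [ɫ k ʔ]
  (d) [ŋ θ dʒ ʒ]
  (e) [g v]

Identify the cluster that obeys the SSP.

(a) sonority 5-2: ill-formed.
(b) sonority 5-6-1-5: ill-formed.
(c) sonority 5-1-1: ill-formed.
(d) sonority 4-3-2-3: ill-formed.
(e) sonority 1-3: well-formed.

e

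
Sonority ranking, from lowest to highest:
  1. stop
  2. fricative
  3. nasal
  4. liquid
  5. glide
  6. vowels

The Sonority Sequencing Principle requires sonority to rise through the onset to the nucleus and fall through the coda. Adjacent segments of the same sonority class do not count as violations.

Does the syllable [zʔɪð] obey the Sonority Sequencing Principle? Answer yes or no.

Onset: /z/ is a fricative (sonority 2), /ʔ/ is a stop (sonority 1); then the nucleus /ɪ/ (sonority 6).
Onset profile 2-1-6 — does not rise throughout.
Coda: /ð/ is a fricative (sonority 2).
Coda profile 6-2 — falls from the nucleus.

no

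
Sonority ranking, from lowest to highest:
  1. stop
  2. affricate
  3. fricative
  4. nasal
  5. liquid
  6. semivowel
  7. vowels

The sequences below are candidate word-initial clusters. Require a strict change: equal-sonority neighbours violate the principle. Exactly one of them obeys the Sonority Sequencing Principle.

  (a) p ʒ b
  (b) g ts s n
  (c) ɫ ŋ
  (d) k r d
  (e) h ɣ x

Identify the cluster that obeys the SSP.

b

(a) 1-3-1 → violates
(b) 1-2-3-4 → obeys
(c) 5-4 → violates
(d) 1-5-1 → violates
(e) 3-3-3 → violates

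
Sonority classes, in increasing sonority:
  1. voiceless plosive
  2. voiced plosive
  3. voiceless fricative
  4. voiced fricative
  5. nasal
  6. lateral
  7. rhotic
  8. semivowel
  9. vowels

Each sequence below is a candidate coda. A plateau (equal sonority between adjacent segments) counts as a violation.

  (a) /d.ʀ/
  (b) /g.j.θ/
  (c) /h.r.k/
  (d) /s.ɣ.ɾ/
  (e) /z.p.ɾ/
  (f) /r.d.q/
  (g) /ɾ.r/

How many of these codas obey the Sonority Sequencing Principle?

1

(a) sonority 2-7: ill-formed.
(b) sonority 2-8-3: ill-formed.
(c) sonority 3-7-1: ill-formed.
(d) sonority 3-4-7: ill-formed.
(e) sonority 4-1-7: ill-formed.
(f) sonority 7-2-1: well-formed.
(g) sonority 7-7: ill-formed.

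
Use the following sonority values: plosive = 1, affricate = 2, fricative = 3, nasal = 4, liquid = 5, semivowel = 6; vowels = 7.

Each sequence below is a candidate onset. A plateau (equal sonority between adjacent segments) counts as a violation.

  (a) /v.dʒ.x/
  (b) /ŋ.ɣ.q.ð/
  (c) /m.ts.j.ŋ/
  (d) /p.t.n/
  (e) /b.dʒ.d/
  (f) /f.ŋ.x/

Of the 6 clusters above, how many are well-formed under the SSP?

0

(a) 3-2-3 → violates
(b) 4-3-1-3 → violates
(c) 4-2-6-4 → violates
(d) 1-1-4 → violates
(e) 1-2-1 → violates
(f) 3-4-3 → violates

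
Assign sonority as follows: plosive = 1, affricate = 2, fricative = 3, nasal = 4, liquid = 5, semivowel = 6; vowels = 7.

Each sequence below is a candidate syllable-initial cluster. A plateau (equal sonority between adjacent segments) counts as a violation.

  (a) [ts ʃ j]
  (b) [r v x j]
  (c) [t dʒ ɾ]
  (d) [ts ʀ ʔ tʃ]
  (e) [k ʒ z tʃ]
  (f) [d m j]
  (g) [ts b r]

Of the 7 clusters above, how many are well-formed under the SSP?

3

(a) 2-3-6 → obeys
(b) 5-3-3-6 → violates
(c) 1-2-5 → obeys
(d) 2-5-1-2 → violates
(e) 1-3-3-2 → violates
(f) 1-4-6 → obeys
(g) 2-1-5 → violates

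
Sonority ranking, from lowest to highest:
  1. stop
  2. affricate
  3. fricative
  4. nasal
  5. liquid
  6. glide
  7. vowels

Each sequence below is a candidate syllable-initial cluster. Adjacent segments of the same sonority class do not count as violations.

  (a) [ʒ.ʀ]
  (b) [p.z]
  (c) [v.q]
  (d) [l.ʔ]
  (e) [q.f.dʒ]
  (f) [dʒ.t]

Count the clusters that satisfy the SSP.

(a) 3-5 → obeys
(b) 1-3 → obeys
(c) 3-1 → violates
(d) 5-1 → violates
(e) 1-3-2 → violates
(f) 2-1 → violates

2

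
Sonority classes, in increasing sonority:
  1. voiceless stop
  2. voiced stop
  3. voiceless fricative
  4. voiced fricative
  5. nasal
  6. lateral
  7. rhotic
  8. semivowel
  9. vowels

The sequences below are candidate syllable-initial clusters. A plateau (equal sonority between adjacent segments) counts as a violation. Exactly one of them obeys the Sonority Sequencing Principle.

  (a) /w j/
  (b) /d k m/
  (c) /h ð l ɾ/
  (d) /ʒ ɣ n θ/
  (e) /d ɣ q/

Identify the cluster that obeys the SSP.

(a) sonority 8-8: ill-formed.
(b) sonority 2-1-5: ill-formed.
(c) sonority 3-4-6-7: well-formed.
(d) sonority 4-4-5-3: ill-formed.
(e) sonority 2-4-1: ill-formed.

c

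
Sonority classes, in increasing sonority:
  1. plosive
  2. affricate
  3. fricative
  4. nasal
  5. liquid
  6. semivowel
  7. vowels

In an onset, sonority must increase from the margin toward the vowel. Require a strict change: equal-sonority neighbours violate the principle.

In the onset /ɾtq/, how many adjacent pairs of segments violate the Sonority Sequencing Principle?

/ɾ/: liquid = 5.
/t/: plosive = 1.
/q/: plosive = 1.
/ɾ/→/t/: 5→1 (does not rise) — violation.
/t/→/q/: 1→1 (plateau) — violation.

2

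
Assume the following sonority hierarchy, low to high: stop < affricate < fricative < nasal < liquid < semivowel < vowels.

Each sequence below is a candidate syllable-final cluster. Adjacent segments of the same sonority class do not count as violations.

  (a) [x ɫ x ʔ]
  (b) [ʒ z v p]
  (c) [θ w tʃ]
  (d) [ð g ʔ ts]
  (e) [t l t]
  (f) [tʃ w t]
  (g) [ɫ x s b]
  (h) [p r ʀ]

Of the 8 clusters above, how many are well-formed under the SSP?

(a) 3-5-3-1 → violates
(b) 3-3-3-1 → obeys
(c) 3-6-2 → violates
(d) 3-1-1-2 → violates
(e) 1-5-1 → violates
(f) 2-6-1 → violates
(g) 5-3-3-1 → obeys
(h) 1-5-5 → violates

2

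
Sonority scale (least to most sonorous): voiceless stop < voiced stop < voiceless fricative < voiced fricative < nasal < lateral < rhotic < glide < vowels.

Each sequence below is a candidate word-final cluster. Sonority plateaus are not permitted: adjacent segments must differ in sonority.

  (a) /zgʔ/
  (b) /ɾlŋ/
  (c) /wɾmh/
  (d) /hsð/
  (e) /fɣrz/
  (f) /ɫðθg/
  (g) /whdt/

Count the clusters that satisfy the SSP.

5

(a) 4-2-1 → obeys
(b) 7-6-5 → obeys
(c) 8-7-5-3 → obeys
(d) 3-3-4 → violates
(e) 3-4-7-4 → violates
(f) 6-4-3-2 → obeys
(g) 8-3-2-1 → obeys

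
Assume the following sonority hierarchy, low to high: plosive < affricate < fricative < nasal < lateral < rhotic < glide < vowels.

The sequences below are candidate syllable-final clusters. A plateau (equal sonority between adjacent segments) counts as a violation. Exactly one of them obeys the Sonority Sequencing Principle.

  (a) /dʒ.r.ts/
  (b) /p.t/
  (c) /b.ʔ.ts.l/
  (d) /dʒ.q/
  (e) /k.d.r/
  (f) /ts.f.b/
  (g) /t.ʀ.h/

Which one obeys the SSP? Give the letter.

(a) /dʒ.r.ts/: profile 2-6-2 — violates.
(b) /p.t/: profile 1-1 — violates.
(c) /b.ʔ.ts.l/: profile 1-1-2-5 — violates.
(d) /dʒ.q/: profile 2-1 — obeys.
(e) /k.d.r/: profile 1-1-6 — violates.
(f) /ts.f.b/: profile 2-3-1 — violates.
(g) /t.ʀ.h/: profile 1-6-3 — violates.

d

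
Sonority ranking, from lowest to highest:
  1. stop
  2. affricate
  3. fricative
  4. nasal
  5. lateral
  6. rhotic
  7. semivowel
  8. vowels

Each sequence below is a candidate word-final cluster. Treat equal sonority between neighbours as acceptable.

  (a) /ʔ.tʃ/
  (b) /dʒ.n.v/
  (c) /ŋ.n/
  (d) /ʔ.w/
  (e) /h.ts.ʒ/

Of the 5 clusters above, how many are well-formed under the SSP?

(a) /ʔ.tʃ/: profile 1-2 — violates.
(b) /dʒ.n.v/: profile 2-4-3 — violates.
(c) /ŋ.n/: profile 4-4 — obeys.
(d) /ʔ.w/: profile 1-7 — violates.
(e) /h.ts.ʒ/: profile 3-2-3 — violates.

1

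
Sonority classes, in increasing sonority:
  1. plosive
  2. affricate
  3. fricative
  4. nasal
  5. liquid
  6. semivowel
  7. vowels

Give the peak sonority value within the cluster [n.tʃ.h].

4

/n/: nasal = 4.
/tʃ/: affricate = 2.
/h/: fricative = 3.
The maximum is 4.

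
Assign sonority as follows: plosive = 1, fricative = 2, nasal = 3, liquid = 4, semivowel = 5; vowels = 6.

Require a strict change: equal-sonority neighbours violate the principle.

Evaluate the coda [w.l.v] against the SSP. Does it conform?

yes

/w/ — semivowel, sonority 5.
/l/ — liquid, sonority 4.
/v/ — fricative, sonority 2.
The profile 5-4-2 strictly falls, so the coda satisfies the SSP.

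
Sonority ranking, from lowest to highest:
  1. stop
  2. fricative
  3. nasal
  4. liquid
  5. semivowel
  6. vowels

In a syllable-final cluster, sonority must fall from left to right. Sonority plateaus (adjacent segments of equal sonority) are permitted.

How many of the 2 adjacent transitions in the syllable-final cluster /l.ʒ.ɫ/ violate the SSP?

/l/: liquid = 4.
/ʒ/: fricative = 2.
/ɫ/: liquid = 4.
/l/→/ʒ/: 4→2 (falls) — ok.
/ʒ/→/ɫ/: 2→4 (does not fall) — violation.

1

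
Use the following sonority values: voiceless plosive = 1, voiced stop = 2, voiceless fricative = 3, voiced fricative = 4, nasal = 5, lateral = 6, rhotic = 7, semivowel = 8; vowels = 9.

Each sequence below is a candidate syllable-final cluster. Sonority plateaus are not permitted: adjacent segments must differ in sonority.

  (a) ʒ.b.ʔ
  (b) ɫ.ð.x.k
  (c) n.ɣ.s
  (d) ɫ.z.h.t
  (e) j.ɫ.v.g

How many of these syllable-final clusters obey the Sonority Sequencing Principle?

5

(a) 4-2-1 → obeys
(b) 6-4-3-1 → obeys
(c) 5-4-3 → obeys
(d) 6-4-3-1 → obeys
(e) 8-6-4-2 → obeys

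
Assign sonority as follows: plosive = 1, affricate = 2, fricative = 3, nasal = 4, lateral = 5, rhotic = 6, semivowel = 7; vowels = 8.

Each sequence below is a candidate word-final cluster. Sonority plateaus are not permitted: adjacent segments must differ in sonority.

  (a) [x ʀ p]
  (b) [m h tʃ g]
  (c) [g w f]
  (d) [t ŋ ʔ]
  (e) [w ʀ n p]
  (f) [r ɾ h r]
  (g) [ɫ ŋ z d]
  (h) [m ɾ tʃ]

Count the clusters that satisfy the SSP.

(a) sonority 3-6-1: ill-formed.
(b) sonority 4-3-2-1: well-formed.
(c) sonority 1-7-3: ill-formed.
(d) sonority 1-4-1: ill-formed.
(e) sonority 7-6-4-1: well-formed.
(f) sonority 6-6-3-6: ill-formed.
(g) sonority 5-4-3-1: well-formed.
(h) sonority 4-6-2: ill-formed.

3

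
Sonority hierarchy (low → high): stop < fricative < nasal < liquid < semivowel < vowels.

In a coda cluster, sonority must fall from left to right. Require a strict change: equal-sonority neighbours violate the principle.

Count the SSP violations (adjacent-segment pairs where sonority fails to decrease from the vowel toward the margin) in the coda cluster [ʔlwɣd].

/ʔ/ — stop, sonority 1.
/l/ — liquid, sonority 4.
/w/ — semivowel, sonority 5.
/ɣ/ — fricative, sonority 2.
/d/ — stop, sonority 1.
/ʔ/→/l/: 1→4 (does not fall) — violation.
/l/→/w/: 4→5 (does not fall) — violation.
/w/→/ɣ/: 5→2 (falls) — ok.
/ɣ/→/d/: 2→1 (falls) — ok.

2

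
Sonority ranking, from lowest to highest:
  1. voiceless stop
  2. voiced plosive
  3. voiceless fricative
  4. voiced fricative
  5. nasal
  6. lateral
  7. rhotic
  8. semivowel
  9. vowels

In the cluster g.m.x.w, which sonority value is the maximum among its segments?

/g/ is a voiced plosive (sonority 2).
/m/ is a nasal (sonority 5).
/x/ is a voiceless fricative (sonority 3).
/w/ is a semivowel (sonority 8).
The maximum is 8.

8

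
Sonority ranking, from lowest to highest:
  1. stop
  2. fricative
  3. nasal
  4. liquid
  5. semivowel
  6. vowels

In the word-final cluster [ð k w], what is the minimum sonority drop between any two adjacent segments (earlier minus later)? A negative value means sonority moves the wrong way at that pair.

/ð/: fricative = 2.
/k/: stop = 1.
/w/: semivowel = 5.
/ð/→/k/: change +1.
/k/→/w/: change -4.
Minimum = -4.

-4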